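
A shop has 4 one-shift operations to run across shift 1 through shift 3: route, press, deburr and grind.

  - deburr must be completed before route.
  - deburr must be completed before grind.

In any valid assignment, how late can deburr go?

shift 2

Downstream work caps deburr at shift 2.
deburr at shift 2 is achievable: grind=shift 3; route=shift 3; press=shift 1; deburr=shift 2.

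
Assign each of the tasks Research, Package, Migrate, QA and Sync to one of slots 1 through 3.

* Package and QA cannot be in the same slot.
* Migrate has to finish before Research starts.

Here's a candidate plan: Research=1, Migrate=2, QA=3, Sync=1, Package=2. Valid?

Invalid. Migrate has to finish before Research starts.

Package and QA cannot be in the same slot — holds.
Migrate has to finish before Research starts — violated.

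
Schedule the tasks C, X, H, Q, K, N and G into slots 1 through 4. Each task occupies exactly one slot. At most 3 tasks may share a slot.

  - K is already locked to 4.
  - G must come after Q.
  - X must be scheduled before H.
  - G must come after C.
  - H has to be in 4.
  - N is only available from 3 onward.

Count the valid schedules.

Splitting on C: it can be 1 (27), 2 (21), 3 (8). Listing each branch's schedules as (X, H, Q, K, N, G):
C=1: (1,4,1,4,3,2) (1,4,1,4,3,3) (1,4,1,4,3,4) (1,4,1,4,4,2) (1,4,1,4,4,3) (1,4,2,4,3,3) (1,4,2,4,3,4) (1,4,2,4,4,3) (1,4,3,4,3,4) (2,4,1,4,3,2) (2,4,1,4,3,3) (2,4,1,4,3,4) (2,4,1,4,4,2) (2,4,1,4,4,3) (2,4,2,4,3,3) (2,4,2,4,3,4) (2,4,2,4,4,3) (2,4,3,4,3,4) (3,4,1,4,3,2) (3,4,1,4,3,3) (3,4,1,4,3,4) (3,4,1,4,4,2) (3,4,1,4,4,3) (3,4,2,4,3,3) (3,4,2,4,3,4) (3,4,2,4,4,3) (3,4,3,4,3,4) — 27.
C=2: (1,4,1,4,3,3) (1,4,1,4,3,4) (1,4,1,4,4,3) (1,4,2,4,3,3) (1,4,2,4,3,4) (1,4,2,4,4,3) (1,4,3,4,3,4) (2,4,1,4,3,3) (2,4,1,4,3,4) (2,4,1,4,4,3) (2,4,2,4,3,3) (2,4,2,4,3,4) (2,4,2,4,4,3) (2,4,3,4,3,4) (3,4,1,4,3,3) (3,4,1,4,3,4) (3,4,1,4,4,3) (3,4,2,4,3,3) (3,4,2,4,3,4) (3,4,2,4,4,3) (3,4,3,4,3,4) — 21.
C=3: (1,4,1,4,3,4) (1,4,2,4,3,4) (1,4,3,4,3,4) (2,4,1,4,3,4) (2,4,2,4,3,4) (2,4,3,4,3,4) (3,4,1,4,3,4) (3,4,2,4,3,4) — 8.
Summing: 27 + 21 + 8 = 56.

56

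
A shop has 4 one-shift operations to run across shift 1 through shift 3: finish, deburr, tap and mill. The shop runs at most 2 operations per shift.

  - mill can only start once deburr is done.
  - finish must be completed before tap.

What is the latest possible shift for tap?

Precedence pushes tap to at least shift 2.
tap at shift 3 is achievable: mill in shift 2; finish in shift 1; deburr in shift 1; tap in shift 3.

shift 3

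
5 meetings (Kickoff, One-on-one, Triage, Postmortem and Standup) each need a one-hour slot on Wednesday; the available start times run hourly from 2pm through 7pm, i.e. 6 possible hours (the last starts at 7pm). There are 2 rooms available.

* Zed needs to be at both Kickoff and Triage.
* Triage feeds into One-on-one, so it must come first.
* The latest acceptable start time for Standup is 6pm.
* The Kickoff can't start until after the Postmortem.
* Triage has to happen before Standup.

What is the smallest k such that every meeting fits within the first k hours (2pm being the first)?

3

The precedence chain requires at least 2 distinct hours.
With at most 2 per hour and 5 meetings, at least 3 hours are needed.
3 works (last occupied hour: 4pm): for example Triage -> 2pm, Postmortem -> 2pm, Kickoff -> 3pm, One-on-one -> 3pm, Standup -> 4pm.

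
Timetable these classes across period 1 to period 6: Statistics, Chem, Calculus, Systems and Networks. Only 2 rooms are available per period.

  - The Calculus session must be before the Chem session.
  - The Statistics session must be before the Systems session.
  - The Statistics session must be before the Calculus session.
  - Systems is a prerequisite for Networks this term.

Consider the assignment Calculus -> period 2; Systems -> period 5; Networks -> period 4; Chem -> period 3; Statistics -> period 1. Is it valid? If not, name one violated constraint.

No. Systems is a prerequisite for Networks this term is not satisfied.

The Calculus session must be before the Chem session — holds.
Only 2 rooms are available per period — holds.
The Statistics session must be before the Calculus session — holds.
Systems is a prerequisite for Networks this term — violated.
The Statistics session must be before the Systems session — holds.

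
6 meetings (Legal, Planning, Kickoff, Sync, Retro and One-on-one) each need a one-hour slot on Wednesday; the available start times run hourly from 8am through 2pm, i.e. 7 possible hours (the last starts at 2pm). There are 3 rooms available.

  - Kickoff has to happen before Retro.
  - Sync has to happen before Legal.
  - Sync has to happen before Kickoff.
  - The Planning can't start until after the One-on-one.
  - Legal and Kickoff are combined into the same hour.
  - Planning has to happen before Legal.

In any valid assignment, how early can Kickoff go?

10am

Kickoff must be in the same hour as Legal, which can't be before 10am, so Kickoff is at least 10am; downstream work caps Kickoff at 1pm.
Kickoff at 10am is achievable: One-on-one in 8am, Legal in 10am, Planning in 9am, Kickoff in 10am, Retro in 11am, Sync in 8am.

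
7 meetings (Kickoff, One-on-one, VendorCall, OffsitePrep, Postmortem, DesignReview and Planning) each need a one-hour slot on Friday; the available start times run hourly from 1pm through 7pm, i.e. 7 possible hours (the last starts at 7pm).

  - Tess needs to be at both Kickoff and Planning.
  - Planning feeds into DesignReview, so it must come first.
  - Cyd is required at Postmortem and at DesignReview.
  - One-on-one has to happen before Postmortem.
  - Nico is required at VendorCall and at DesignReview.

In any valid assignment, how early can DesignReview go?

Precedence pushes DesignReview to at least 2pm.
DesignReview at 2pm is achievable: Postmortem in 3pm, One-on-one in 1pm, OffsitePrep in 1pm, Planning in 1pm, VendorCall in 1pm, Kickoff in 2pm, DesignReview in 2pm.

2pm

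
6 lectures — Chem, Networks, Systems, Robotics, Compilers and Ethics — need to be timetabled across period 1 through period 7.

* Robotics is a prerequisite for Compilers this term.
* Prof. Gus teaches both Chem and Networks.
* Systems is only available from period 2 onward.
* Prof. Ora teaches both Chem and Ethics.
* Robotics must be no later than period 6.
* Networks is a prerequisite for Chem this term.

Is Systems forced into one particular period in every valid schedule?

No

Systems can be period 2 (e.g. Networks=period 1, Compilers=period 2, Systems=period 2, Chem=period 2, Robotics=period 1, Ethics=period 1) or period 3 (e.g. Chem=period 2, Robotics=period 1, Ethics=period 1, Systems=period 3, Compilers=period 2, Networks=period 1).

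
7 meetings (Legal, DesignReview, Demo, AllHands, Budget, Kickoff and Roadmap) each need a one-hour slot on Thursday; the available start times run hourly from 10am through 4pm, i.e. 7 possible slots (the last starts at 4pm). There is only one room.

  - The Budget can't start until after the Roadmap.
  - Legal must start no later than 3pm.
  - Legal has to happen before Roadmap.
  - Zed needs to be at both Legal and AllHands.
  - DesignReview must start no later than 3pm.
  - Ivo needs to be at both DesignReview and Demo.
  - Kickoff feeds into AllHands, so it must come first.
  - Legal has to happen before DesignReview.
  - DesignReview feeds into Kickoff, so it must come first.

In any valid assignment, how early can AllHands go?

1pm

Precedence pushes AllHands to at least 1pm.
AllHands at 1pm is achievable: Kickoff in 12pm; AllHands in 1pm; Legal in 10am; Budget in 3pm; Demo in 4pm; DesignReview in 11am; Roadmap in 2pm.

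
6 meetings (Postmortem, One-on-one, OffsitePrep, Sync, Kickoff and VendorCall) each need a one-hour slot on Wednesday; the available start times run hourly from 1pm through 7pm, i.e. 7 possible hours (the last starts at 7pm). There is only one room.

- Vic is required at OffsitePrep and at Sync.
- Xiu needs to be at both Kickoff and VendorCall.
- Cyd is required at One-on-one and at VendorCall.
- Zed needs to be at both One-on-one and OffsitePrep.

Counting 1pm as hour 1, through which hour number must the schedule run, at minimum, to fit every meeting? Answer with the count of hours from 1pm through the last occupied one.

With at most 1 per hour and 6 meetings, at least 6 hours are needed.
6 works (last occupied hour: 6pm): for example VendorCall in 6pm, Kickoff in 5pm, Postmortem in 1pm, OffsitePrep in 3pm, One-on-one in 2pm, Sync in 4pm.

6 hours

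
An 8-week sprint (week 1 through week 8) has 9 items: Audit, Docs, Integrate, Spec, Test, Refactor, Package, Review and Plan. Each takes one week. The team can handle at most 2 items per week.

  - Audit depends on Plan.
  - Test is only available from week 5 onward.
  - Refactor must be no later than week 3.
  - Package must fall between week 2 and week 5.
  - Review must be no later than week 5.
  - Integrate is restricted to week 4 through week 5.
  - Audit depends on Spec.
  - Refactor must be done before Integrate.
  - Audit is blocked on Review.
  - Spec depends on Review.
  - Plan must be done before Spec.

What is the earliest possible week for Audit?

Precedence pushes Audit to at least week 3.
Audit at week 3 is achievable: Test -> week 5; Integrate -> week 4; Docs -> week 4; Audit -> week 3; Package -> week 3; Spec -> week 2; Plan -> week 1; Review -> week 1; Refactor -> week 2.

week 3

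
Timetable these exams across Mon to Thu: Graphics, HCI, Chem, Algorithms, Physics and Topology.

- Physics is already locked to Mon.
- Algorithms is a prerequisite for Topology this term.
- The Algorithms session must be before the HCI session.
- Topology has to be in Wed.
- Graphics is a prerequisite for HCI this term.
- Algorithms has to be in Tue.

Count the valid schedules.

Splitting on Graphics: it can be Mon (8), Tue (8), Wed (4). Listing each branch's schedules as (HCI, Chem, Algorithms, Physics, Topology):
Graphics=Mon: (Wed,Mon,Tue,Mon,Wed) (Wed,Tue,Tue,Mon,Wed) (Wed,Wed,Tue,Mon,Wed) (Wed,Thu,Tue,Mon,Wed) (Thu,Mon,Tue,Mon,Wed) (Thu,Tue,Tue,Mon,Wed) (Thu,Wed,Tue,Mon,Wed) (Thu,Thu,Tue,Mon,Wed) — 8.
Graphics=Tue: (Wed,Mon,Tue,Mon,Wed) (Wed,Tue,Tue,Mon,Wed) (Wed,Wed,Tue,Mon,Wed) (Wed,Thu,Tue,Mon,Wed) (Thu,Mon,Tue,Mon,Wed) (Thu,Tue,Tue,Mon,Wed) (Thu,Wed,Tue,Mon,Wed) (Thu,Thu,Tue,Mon,Wed) — 8.
Graphics=Wed: (Thu,Mon,Tue,Mon,Wed) (Thu,Tue,Tue,Mon,Wed) (Thu,Wed,Tue,Mon,Wed) (Thu,Thu,Tue,Mon,Wed) — 4.
Summing: 8 + 8 + 4 = 20.

20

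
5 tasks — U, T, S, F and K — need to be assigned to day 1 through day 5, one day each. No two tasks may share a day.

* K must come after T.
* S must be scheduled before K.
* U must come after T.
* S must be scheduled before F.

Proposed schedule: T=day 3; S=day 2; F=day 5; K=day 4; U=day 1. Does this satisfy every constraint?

Invalid. U must come after T.

U must come after T — violated.
No two tasks may share a day — holds.
S must be scheduled before K — holds.
K must come after T — holds.
S must be scheduled before F — holds.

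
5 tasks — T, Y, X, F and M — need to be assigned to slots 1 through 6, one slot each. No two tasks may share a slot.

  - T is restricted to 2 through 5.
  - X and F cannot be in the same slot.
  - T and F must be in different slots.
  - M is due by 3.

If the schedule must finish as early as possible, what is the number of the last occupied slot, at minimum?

5

With at most 1 per slot and 5 tasks, at least 5 slots are needed.
T can't be placed before 2, so the schedule must run through at least slot 2.
5 works (last occupied slot: 5): for example F -> 5; M -> 1; X -> 4; T -> 2; Y -> 3.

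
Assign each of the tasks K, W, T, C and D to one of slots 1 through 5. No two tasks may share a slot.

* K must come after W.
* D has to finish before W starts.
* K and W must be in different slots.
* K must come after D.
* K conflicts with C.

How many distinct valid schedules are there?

Splitting on K: it can be 3 (2), 4 (6), 5 (12). Listing each branch's schedules as (W, T, C, D):
K=3: (2,4,5,1) (2,5,4,1) — 2.
K=4: (2,3,5,1) (2,5,3,1) (3,1,5,2) (3,2,5,1) (3,5,1,2) (3,5,2,1) — 6.
K=5: (2,3,4,1) (2,4,3,1) (3,1,4,2) (3,2,4,1) (3,4,1,2) (3,4,2,1) (4,1,2,3) (4,1,3,2) (4,2,1,3) (4,2,3,1) (4,3,1,2) (4,3,2,1) — 12.
Summing: 2 + 6 + 12 = 20.

20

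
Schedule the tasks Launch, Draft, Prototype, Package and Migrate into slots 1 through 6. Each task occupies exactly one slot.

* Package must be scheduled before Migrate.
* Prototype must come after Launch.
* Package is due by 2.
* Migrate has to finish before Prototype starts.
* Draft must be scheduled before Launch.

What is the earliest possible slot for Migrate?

Precedence pushes Migrate to at least 2; downstream work caps Migrate at 5.
Migrate at 2 is achievable: Launch in 2, Prototype in 3, Migrate in 2, Draft in 1, Package in 1.

2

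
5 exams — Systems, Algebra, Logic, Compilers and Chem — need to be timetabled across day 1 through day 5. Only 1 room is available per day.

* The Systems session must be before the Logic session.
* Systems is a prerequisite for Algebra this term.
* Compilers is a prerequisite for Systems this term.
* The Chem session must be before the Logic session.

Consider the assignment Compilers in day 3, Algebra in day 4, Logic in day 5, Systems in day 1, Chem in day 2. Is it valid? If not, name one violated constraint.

Compilers is a prerequisite for Systems this term — violated.
The Chem session must be before the Logic session — holds.
The Systems session must be before the Logic session — holds.
Only 1 room is available per day — holds.
Systems is a prerequisite for Algebra this term — holds.

No. Compilers is a prerequisite for Systems this term is not satisfied.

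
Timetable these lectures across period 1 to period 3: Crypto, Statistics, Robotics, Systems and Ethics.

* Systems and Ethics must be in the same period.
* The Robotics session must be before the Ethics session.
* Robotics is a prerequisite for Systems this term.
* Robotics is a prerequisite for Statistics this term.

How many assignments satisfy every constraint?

Splitting on Crypto: it can be period 1 (5), period 2 (5), period 3 (5). Listing each branch's schedules as (Statistics, Robotics, Systems, Ethics) by period number:
Crypto=period 1: (2,1,2,2) (2,1,3,3) (3,1,2,2) (3,1,3,3) (3,2,3,3) — 5.
Crypto=period 2: (2,1,2,2) (2,1,3,3) (3,1,2,2) (3,1,3,3) (3,2,3,3) — 5.
Crypto=period 3: (2,1,2,2) (2,1,3,3) (3,1,2,2) (3,1,3,3) (3,2,3,3) — 5.
Summing: 5 + 5 + 5 = 15.

15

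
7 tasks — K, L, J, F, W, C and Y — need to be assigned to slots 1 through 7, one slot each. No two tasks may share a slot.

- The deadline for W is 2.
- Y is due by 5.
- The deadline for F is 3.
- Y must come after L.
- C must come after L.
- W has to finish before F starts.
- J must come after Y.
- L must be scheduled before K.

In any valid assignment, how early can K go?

4

Precedence pushes K to at least 2.
K at 4 is achievable: Y -> 5; L -> 3; K -> 4; C -> 7; J -> 6; W -> 1; F -> 2.
Nothing earlier works — the capacity limit rule out every slot before 4.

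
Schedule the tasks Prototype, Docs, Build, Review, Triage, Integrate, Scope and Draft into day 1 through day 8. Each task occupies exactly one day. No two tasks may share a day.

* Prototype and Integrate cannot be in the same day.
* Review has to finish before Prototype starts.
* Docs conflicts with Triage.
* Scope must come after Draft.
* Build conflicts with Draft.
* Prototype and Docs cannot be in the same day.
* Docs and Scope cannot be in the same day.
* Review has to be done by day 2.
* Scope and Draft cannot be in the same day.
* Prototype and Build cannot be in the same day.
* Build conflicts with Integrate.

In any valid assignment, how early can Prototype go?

day 2

Precedence pushes Prototype to at least day 2.
Prototype at day 2 is achievable: Integrate=day 8; Draft=day 3; Prototype=day 2; Build=day 6; Review=day 1; Docs=day 5; Triage=day 7; Scope=day 4.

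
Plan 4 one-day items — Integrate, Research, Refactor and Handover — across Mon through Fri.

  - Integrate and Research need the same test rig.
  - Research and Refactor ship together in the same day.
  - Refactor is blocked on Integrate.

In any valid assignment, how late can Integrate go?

Thu

Downstream work caps Integrate at Thu.
Integrate at Thu is achievable: Integrate=Thu; Research=Fri; Handover=Mon; Refactor=Fri.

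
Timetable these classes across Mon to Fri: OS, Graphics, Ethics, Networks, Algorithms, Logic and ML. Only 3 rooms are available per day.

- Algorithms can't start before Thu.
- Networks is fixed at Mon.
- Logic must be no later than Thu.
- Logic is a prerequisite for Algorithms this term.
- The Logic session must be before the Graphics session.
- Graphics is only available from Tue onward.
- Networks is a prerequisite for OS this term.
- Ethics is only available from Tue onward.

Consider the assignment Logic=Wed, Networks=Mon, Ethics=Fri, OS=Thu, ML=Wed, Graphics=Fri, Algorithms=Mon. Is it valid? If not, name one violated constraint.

Graphics is only available from Tue onward — holds.
Logic is a prerequisite for Algorithms this term — violated.
Logic must be no later than Thu — holds.
Only 3 rooms are available per day — holds.
The Logic session must be before the Graphics session — holds.
Ethics is only available from Tue onward — holds.
Networks is fixed at Mon — holds.
Networks is a prerequisite for OS this term — holds.
Algorithms can't start before Thu — violated.

No. Algorithms can't start before Thu is not satisfied.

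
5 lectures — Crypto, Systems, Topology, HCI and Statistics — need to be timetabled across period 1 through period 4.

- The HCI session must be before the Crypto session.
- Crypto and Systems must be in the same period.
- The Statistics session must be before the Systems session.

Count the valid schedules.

56

Splitting on Crypto: it can be period 2 (4), period 3 (16), period 4 (36). Listing each branch's schedules as (Systems, Topology, HCI, Statistics) by period number:
Crypto=period 2: (2,1,1,1) (2,2,1,1) (2,3,1,1) (2,4,1,1) — 4.
Crypto=period 3: (3,1,1,1) (3,1,1,2) (3,1,2,1) (3,1,2,2) (3,2,1,1) (3,2,1,2) (3,2,2,1) (3,2,2,2) (3,3,1,1) (3,3,1,2) (3,3,2,1) (3,3,2,2) (3,4,1,1) (3,4,1,2) (3,4,2,1) (3,4,2,2) — 16.
Crypto=period 4: (4,1,1,1) (4,1,1,2) (4,1,1,3) (4,1,2,1) (4,1,2,2) (4,1,2,3) (4,1,3,1) (4,1,3,2) (4,1,3,3) (4,2,1,1) (4,2,1,2) (4,2,1,3) (4,2,2,1) (4,2,2,2) (4,2,2,3) (4,2,3,1) (4,2,3,2) (4,2,3,3) (4,3,1,1) (4,3,1,2) (4,3,1,3) (4,3,2,1) (4,3,2,2) (4,3,2,3) (4,3,3,1) (4,3,3,2) (4,3,3,3) (4,4,1,1) (4,4,1,2) (4,4,1,3) (4,4,2,1) (4,4,2,2) (4,4,2,3) (4,4,3,1) (4,4,3,2) (4,4,3,3) — 36.
Summing: 4 + 16 + 36 = 56.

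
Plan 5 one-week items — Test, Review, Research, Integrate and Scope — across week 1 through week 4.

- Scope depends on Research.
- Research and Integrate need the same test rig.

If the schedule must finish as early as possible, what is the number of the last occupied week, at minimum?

The precedence chain requires at least 2 distinct weeks.
2 works (last occupied week: week 2): for example Test -> week 1; Integrate -> week 2; Review -> week 1; Scope -> week 2; Research -> week 1.

week 2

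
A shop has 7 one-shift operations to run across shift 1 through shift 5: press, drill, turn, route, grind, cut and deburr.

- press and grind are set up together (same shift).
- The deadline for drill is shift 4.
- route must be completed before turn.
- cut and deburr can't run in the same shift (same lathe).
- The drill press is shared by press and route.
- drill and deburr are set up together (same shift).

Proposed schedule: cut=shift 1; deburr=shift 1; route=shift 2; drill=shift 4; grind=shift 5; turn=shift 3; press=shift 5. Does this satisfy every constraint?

No. cut and deburr can't run in the same shift (same lathe) is not satisfied.

drill and deburr are set up together (same shift) — violated.
press and grind are set up together (same shift) — holds.
cut and deburr can't run in the same shift (same lathe) — violated.
route must be completed before turn — holds.
The deadline for drill is shift 4 — holds.
The drill press is shared by press and route — holds.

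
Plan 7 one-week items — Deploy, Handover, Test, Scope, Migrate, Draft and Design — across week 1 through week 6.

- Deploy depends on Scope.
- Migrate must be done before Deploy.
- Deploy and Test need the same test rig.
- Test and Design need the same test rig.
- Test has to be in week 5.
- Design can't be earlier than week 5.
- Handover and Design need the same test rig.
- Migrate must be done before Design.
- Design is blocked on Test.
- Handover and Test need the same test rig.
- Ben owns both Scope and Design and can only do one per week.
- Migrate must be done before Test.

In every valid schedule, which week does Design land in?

week 6

Design's window is week 5–week 6.
Test is fixed at week 5, and Design can't share a week with Test.
So Design must be week 6.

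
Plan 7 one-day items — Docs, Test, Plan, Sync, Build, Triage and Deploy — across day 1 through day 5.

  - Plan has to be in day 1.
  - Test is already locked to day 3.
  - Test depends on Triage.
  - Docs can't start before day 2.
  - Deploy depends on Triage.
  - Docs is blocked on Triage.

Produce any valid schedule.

Plan=day 1, Docs=day 2, Deploy=day 2, Test=day 3, Build=day 1, Triage=day 1, Sync=day 1

Checking: Triage(day 1) before Docs(day 2); Triage(day 1) before Test(day 3); Triage(day 1) before Deploy(day 2); Plan=day 1 in [day 1,day 1]; Docs=day 2 in [day 2,day 5]; Test=day 3 in [day 3,day 3].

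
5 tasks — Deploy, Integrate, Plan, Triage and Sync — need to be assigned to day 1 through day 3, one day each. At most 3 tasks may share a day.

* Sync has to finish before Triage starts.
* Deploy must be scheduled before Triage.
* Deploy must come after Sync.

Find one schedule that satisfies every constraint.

Deploy=day 2; Integrate=day 1; Plan=day 1; Triage=day 3; Sync=day 1

Checking: Deploy(day 2) before Triage(day 3); Sync(day 1) before Deploy(day 2); Sync(day 1) before Triage(day 3); max 3 per day (cap 3).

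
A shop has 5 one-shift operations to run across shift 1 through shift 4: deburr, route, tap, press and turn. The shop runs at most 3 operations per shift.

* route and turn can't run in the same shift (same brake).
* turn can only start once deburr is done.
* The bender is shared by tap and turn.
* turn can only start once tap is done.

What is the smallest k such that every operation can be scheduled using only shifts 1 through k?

2

The precedence chain requires at least 2 distinct shifts.
With at most 3 per shift and 5 operations, at least 2 shifts are needed.
2 works (last occupied shift: shift 2): for example tap in shift 1, turn in shift 2, press in shift 2, deburr in shift 1, route in shift 1.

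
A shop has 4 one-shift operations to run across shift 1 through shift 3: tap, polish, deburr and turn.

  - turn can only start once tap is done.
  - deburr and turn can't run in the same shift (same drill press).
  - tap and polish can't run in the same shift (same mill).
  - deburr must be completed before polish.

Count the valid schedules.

7

Splitting on tap: it can be shift 1 (5), shift 2 (2). Listing each branch's schedules as (polish, deburr, turn) by shift number:
tap=shift 1: (2,1,2) (2,1,3) (3,1,2) (3,1,3) (3,2,3) — 5.
tap=shift 2: (3,1,3) (3,2,3) — 2.
Summing: 5 + 2 = 7.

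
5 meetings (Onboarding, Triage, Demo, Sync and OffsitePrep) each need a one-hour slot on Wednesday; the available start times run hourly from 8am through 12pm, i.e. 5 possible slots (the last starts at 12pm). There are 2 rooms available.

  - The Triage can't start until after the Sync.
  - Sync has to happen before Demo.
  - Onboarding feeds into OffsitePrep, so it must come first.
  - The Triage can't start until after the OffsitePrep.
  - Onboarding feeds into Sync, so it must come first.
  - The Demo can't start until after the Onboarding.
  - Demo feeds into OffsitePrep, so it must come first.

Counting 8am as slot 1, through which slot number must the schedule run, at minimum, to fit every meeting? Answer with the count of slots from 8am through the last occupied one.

The precedence chain requires at least 5 distinct slots.
With at most 2 per slot and 5 meetings, at least 3 slots are needed.
5 works (last occupied slot: 12pm): for example Triage in 12pm; OffsitePrep in 11am; Onboarding in 8am; Sync in 9am; Demo in 10am.

5 slots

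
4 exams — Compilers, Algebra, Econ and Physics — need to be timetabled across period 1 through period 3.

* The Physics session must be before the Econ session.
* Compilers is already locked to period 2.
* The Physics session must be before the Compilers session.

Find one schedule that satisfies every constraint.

Algebra -> period 1; Econ -> period 2; Compilers -> period 2; Physics -> period 1

Checking: Physics(period 1) before Compilers(period 2); Physics(period 1) before Econ(period 2); Compilers=period 2 in [period 2,period 2].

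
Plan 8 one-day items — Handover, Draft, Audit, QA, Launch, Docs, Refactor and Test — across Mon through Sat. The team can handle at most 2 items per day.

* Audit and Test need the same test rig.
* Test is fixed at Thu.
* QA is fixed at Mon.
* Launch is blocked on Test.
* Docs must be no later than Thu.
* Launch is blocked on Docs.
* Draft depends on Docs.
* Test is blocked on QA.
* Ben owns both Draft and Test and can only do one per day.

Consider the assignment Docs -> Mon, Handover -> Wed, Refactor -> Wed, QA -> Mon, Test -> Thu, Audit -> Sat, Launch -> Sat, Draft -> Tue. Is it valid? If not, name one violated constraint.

Launch is blocked on Test — holds.
Draft depends on Docs — holds.
Audit and Test need the same test rig — holds.
The team can handle at most 2 items per day — holds.
Launch is blocked on Docs — holds.
Test is fixed at Thu — holds.
Ben owns both Draft and Test and can only do one per day — holds.
QA is fixed at Mon — holds.
Docs must be no later than Thu — holds.
Test is blocked on QA — holds.

Yes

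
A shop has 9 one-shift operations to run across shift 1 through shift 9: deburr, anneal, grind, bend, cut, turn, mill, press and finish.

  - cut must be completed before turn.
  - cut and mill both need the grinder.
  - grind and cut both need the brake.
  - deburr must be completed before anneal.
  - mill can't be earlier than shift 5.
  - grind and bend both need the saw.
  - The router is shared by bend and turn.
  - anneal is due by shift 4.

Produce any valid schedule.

turn in shift 2; bend in shift 1; anneal in shift 2; mill in shift 5; finish in shift 1; press in shift 1; deburr in shift 1; grind in shift 2; cut in shift 1

Checking: deburr(shift 1) before anneal(shift 2); cut(shift 1) before turn(shift 2); cut(shift 1) != mill(shift 5); bend(shift 1) != turn(shift 2); grind(shift 2) != cut(shift 1); grind(shift 2) != bend(shift 1); mill=shift 5 in [shift 5,shift 9]; anneal=shift 2 in [shift 1,shift 4].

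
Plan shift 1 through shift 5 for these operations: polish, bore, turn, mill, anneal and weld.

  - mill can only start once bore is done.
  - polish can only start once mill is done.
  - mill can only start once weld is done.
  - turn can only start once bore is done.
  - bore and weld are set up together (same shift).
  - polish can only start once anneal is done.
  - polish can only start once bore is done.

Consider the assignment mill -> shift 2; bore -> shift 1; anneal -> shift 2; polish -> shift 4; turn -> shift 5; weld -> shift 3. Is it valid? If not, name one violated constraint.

mill can only start once weld is done — violated.
turn can only start once bore is done — holds.
mill can only start once bore is done — holds.
polish can only start once mill is done — holds.
bore and weld are set up together (same shift) — violated.
polish can only start once bore is done — holds.
polish can only start once anneal is done — holds.

No. bore and weld are set up together (same shift) is not satisfied.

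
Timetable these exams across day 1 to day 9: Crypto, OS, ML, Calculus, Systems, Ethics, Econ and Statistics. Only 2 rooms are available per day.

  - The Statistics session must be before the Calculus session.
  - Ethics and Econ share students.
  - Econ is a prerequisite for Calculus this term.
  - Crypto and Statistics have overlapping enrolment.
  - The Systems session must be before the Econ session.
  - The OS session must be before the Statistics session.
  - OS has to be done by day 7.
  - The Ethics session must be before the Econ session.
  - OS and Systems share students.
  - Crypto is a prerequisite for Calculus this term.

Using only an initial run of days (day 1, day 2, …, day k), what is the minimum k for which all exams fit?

The precedence chain requires at least 3 distinct days.
With at most 2 per day and 8 exams, at least 4 days are needed.
4 works (last occupied day: day 4): for example Crypto -> day 3; Ethics -> day 1; OS -> day 1; ML -> day 4; Econ -> day 3; Statistics -> day 2; Calculus -> day 4; Systems -> day 2.

4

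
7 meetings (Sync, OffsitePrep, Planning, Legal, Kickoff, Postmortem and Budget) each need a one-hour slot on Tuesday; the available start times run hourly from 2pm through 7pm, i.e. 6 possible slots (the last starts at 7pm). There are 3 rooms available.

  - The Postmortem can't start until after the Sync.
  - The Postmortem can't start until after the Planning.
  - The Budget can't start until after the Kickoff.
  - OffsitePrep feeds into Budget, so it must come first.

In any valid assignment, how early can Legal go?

Legal at 2pm is achievable: Postmortem in 3pm, Kickoff in 3pm, Budget in 4pm, Planning in 2pm, Sync in 2pm, OffsitePrep in 3pm, Legal in 2pm.

2pm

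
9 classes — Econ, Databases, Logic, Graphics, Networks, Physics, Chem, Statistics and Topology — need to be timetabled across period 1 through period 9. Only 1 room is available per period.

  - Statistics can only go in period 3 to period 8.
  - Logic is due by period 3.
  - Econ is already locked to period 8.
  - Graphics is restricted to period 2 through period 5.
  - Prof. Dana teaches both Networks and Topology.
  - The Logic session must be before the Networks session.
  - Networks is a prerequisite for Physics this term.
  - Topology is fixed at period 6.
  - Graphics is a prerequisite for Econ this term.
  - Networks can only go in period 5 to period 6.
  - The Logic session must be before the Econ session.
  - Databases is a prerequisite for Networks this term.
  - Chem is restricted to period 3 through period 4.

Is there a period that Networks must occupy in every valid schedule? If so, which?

period 5

Networks's window is period 5–period 6.
Topology is fixed at period 6, and Networks can't share a period with Topology.
So Networks must be period 5.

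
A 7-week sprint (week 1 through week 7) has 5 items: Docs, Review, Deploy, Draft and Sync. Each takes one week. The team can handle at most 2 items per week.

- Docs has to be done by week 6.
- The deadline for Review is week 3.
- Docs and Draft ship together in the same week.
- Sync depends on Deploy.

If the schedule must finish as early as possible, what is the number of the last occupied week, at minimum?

3

The precedence chain requires at least 2 distinct weeks.
With at most 2 per week and 5 tasks, at least 3 weeks are needed.
3 works (last occupied week: week 3): for example Deploy -> week 1, Review -> week 1, Sync -> week 2, Docs -> week 3, Draft -> week 3.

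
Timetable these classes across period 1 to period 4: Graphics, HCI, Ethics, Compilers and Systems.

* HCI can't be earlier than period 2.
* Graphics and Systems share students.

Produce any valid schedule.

Ethics=period 1; Systems=period 2; HCI=period 2; Compilers=period 1; Graphics=period 1

Checking: Graphics(period 1) != Systems(period 2); HCI=period 2 in [period 2,period 4].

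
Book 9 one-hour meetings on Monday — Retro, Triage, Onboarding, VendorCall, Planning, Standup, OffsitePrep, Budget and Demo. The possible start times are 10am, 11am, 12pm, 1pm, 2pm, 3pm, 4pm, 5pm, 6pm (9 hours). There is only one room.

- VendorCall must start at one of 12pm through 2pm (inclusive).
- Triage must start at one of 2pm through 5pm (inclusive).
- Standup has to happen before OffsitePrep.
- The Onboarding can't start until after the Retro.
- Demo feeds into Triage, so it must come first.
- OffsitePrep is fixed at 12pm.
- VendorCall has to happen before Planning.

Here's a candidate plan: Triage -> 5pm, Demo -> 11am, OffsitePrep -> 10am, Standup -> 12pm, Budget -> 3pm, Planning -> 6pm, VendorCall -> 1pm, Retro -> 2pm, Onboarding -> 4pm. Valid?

OffsitePrep is fixed at 12pm — violated.
The Onboarding can't start until after the Retro — holds.
Standup has to happen before OffsitePrep — violated.
There is only one room — holds.
VendorCall has to happen before Planning — holds.
Triage must start at one of 2pm through 5pm (inclusive) — holds.
VendorCall must start at one of 12pm through 2pm (inclusive) — holds.
Demo feeds into Triage, so it must come first — holds.

No. Standup has to happen before OffsitePrep is not satisfied.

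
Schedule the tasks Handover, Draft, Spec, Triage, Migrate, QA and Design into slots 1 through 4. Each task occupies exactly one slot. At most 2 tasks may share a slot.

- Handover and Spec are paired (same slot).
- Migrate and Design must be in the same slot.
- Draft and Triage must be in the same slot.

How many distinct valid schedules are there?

Splitting on Handover: it can be 1 (6), 2 (6), 3 (6), 4 (6). Listing each branch's schedules as (Draft, Spec, Triage, Migrate, QA, Design):
Handover=1: (2,1,2,3,4,3) (2,1,2,4,3,4) (3,1,3,2,4,2) (3,1,3,4,2,4) (4,1,4,2,3,2) (4,1,4,3,2,3) — 6.
Handover=2: (1,2,1,3,4,3) (1,2,1,4,3,4) (3,2,3,1,4,1) (3,2,3,4,1,4) (4,2,4,1,3,1) (4,2,4,3,1,3) — 6.
Handover=3: (1,3,1,2,4,2) (1,3,1,4,2,4) (2,3,2,1,4,1) (2,3,2,4,1,4) (4,3,4,1,2,1) (4,3,4,2,1,2) — 6.
Handover=4: (1,4,1,2,3,2) (1,4,1,3,2,3) (2,4,2,1,3,1) (2,4,2,3,1,3) (3,4,3,1,2,1) (3,4,3,2,1,2) — 6.
Summing: 6 + 6 + 6 + 6 = 24.

24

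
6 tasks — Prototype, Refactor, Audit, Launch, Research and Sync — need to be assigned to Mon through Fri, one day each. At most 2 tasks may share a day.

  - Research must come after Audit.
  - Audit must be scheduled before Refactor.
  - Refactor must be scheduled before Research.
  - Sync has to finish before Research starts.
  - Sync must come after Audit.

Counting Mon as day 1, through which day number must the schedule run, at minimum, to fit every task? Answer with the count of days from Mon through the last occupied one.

The precedence chain requires at least 3 distinct days.
With at most 2 per day and 6 tasks, at least 3 days are needed.
3 works (last occupied day: Wed): for example Launch in Wed, Sync in Tue, Research in Wed, Audit in Mon, Refactor in Tue, Prototype in Mon.

3 days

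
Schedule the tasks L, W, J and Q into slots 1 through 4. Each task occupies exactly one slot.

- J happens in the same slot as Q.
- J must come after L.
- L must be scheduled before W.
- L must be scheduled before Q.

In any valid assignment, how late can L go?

3

Downstream work caps L at 3.
L at 3 is achievable: J in 4, L in 3, W in 4, Q in 4.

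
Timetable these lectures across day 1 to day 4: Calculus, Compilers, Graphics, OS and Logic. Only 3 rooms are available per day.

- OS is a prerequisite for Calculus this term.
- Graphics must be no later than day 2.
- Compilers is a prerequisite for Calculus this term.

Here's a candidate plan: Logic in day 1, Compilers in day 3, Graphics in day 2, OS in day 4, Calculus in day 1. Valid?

Invalid. OS is a prerequisite for Calculus this term.

OS is a prerequisite for Calculus this term — violated.
Only 3 rooms are available per day — holds.
Graphics must be no later than day 2 — holds.
Compilers is a prerequisite for Calculus this term — violated.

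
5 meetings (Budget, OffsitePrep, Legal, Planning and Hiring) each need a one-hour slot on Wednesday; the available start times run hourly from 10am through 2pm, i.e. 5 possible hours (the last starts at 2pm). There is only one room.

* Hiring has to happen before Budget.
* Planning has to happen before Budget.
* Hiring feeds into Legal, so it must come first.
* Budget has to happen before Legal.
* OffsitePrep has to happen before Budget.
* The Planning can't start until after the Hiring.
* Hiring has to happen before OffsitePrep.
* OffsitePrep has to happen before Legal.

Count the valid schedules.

2

Enumerating: Hiring in 10am; Planning in 12pm; OffsitePrep in 11am; Legal in 2pm; Budget in 1pm | Legal -> 2pm, Hiring -> 10am, Budget -> 1pm, OffsitePrep -> 12pm, Planning -> 11am.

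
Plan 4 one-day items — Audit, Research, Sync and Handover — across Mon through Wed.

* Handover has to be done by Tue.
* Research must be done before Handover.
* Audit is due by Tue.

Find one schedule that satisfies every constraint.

Sync -> Mon, Audit -> Mon, Research -> Mon, Handover -> Tue

Checking: Research(Mon) before Handover(Tue); Audit=Mon in [Mon,Tue]; Handover=Tue in [Mon,Tue].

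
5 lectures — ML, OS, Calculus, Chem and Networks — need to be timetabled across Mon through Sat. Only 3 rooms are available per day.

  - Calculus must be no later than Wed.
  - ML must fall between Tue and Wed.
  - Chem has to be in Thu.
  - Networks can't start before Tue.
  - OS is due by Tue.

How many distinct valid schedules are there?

Splitting on ML: it can be Tue (29), Wed (30). Listing each branch's schedules as (OS, Calculus, Chem, Networks):
ML=Tue: (Mon,Mon,Thu,Tue) (Mon,Mon,Thu,Wed) (Mon,Mon,Thu,Thu) (Mon,Mon,Thu,Fri) (Mon,Mon,Thu,Sat) (Mon,Tue,Thu,Tue) (Mon,Tue,Thu,Wed) (Mon,Tue,Thu,Thu) (Mon,Tue,Thu,Fri) (Mon,Tue,Thu,Sat) (Mon,Wed,Thu,Tue) (Mon,Wed,Thu,Wed) (Mon,Wed,Thu,Thu) (Mon,Wed,Thu,Fri) (Mon,Wed,Thu,Sat) (Tue,Mon,Thu,Tue) (Tue,Mon,Thu,Wed) (Tue,Mon,Thu,Thu) (Tue,Mon,Thu,Fri) (Tue,Mon,Thu,Sat) (Tue,Tue,Thu,Wed) (Tue,Tue,Thu,Thu) (Tue,Tue,Thu,Fri) (Tue,Tue,Thu,Sat) (Tue,Wed,Thu,Tue) (Tue,Wed,Thu,Wed) (Tue,Wed,Thu,Thu) (Tue,Wed,Thu,Fri) (Tue,Wed,Thu,Sat) — 29.
ML=Wed: (Mon,Mon,Thu,Tue) (Mon,Mon,Thu,Wed) (Mon,Mon,Thu,Thu) (Mon,Mon,Thu,Fri) (Mon,Mon,Thu,Sat) (Mon,Tue,Thu,Tue) (Mon,Tue,Thu,Wed) (Mon,Tue,Thu,Thu) (Mon,Tue,Thu,Fri) (Mon,Tue,Thu,Sat) (Mon,Wed,Thu,Tue) (Mon,Wed,Thu,Wed) (Mon,Wed,Thu,Thu) (Mon,Wed,Thu,Fri) (Mon,Wed,Thu,Sat) (Tue,Mon,Thu,Tue) (Tue,Mon,Thu,Wed) (Tue,Mon,Thu,Thu) (Tue,Mon,Thu,Fri) (Tue,Mon,Thu,Sat) (Tue,Tue,Thu,Tue) (Tue,Tue,Thu,Wed) (Tue,Tue,Thu,Thu) (Tue,Tue,Thu,Fri) (Tue,Tue,Thu,Sat) (Tue,Wed,Thu,Tue) (Tue,Wed,Thu,Wed) (Tue,Wed,Thu,Thu) (Tue,Wed,Thu,Fri) (Tue,Wed,Thu,Sat) — 30.
Summing: 29 + 30 = 59.

59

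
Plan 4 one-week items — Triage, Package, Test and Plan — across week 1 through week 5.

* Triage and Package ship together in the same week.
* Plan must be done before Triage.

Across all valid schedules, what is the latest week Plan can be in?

Downstream work caps Plan at week 4.
Plan at week 4 is achievable: Triage -> week 5; Plan -> week 4; Test -> week 1; Package -> week 5.

week 4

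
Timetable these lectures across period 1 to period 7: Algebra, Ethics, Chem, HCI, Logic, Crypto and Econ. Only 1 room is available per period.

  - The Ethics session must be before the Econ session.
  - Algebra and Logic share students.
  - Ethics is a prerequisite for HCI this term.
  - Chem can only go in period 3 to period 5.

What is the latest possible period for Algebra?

Algebra at period 7 is achievable: HCI -> period 2; Chem -> period 3; Crypto -> period 6; Econ -> period 4; Algebra -> period 7; Logic -> period 5; Ethics -> period 1.

period 7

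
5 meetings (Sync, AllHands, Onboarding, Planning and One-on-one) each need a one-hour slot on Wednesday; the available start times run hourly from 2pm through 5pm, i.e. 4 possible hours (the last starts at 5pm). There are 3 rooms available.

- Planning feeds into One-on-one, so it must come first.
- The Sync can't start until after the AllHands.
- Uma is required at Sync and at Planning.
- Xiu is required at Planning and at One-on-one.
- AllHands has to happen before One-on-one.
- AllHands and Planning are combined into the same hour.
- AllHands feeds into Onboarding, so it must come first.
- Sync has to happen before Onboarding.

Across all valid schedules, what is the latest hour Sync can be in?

4pm

Precedence pushes Sync to at least 3pm; downstream work caps Sync at 4pm.
Sync at 4pm is achievable: Sync in 4pm; AllHands in 2pm; Onboarding in 5pm; One-on-one in 3pm; Planning in 2pm.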